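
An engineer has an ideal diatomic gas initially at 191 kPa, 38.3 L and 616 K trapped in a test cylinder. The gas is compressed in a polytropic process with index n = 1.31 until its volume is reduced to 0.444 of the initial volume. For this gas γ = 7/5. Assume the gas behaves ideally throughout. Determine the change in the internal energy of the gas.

5230 J

n = P₁V₁/(RT₁) = 191×38.3/(8.314×616) = 1.43 mol.
Polytropic n=1.31: T₂ = T₁(V₁/V₂)^(n−1) = 616×(2.25)^0.31 = 792 K; P₂ = P₁(V₁/V₂)^n = 553 kPa.
For an ideal gas ΔU = nCvΔT with Cv = (5/2)R = 20.8 J/(mol·K).
ΔU = 1.43×20.8×(792−616) = 5230 J.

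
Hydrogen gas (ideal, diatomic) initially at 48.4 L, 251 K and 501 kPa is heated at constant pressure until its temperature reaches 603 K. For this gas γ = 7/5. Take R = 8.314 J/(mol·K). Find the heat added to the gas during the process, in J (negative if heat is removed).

n = P₁V₁/(RT₁) = 501×48.4/(8.314×251) = 11.6 mol.
Isobaric: P stays 501 kPa; V/T = const ⇒ T₂ = 603 K, V₂ = 116 L.
W = PΔV = 501×(116−48.4) kPa·L = 34000 J.
ΔU = nCvΔT = 11.6×20.8×(603−251) = 85000 J.
Q = ΔU + W = nCpΔT = 119000 J.

119000 J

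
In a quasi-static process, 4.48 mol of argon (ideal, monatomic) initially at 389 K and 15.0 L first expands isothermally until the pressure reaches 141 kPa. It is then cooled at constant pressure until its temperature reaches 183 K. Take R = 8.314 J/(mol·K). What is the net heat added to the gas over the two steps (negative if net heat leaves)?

P₁ = nRT₁/V₁ = 4.48×8.314×389/15.0 = 966 kPa.
Step 1 — Isothermal: T stays 389 K; PV = const ⇒ V₂ = 103 L, P₂ = 141 kPa.
ΔU = 0 (ideal gas, T constant).
W = nRT ln(V₂/V₁) = 4.48×8.314×389×ln(6.85) = 27900 J.
Q = ΔU + W = 27900 J.
State after step 1: P = 141 kPa, V = 103 L, T = 389 K.
Step 2 — Isobaric: P stays 141 kPa; V/T = const ⇒ T₂ = 183 K, V₂ = 48.3 L.
W = PΔV = 141×(48.3−103) kPa·L = -7670 J.
ΔU = nCvΔT = 4.48×12.5×(183−389) = -11500 J.
Q = ΔU + W = nCpΔT = -19200 J.
Net over both steps: W = 20200 J, Q = 8700 J, ΔU = -11500 J.

8700 J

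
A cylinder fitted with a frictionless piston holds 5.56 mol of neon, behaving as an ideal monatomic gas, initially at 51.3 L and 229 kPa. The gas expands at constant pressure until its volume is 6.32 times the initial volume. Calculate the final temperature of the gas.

T₁ = P₁V₁/(nR) = 229×51.3/(5.56×8.314) = 254 K.
Isobaric: P stays 229 kPa; V/T = const ⇒ T₂ = 1610 K, V₂ = 324 L.

1610 K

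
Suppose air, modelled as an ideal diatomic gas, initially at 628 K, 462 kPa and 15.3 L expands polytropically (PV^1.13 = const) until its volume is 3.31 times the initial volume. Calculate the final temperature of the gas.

Polytropic n=1.13: T₂ = T₁(V₁/V₂)^(n−1) = 628×(0.302)^0.13 = 538 K; P₂ = P₁(V₁/V₂)^n = 119 kPa.

538 K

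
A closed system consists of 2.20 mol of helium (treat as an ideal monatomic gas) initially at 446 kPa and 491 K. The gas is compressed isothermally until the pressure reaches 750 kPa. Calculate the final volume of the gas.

V₁ = nRT₁/P₁ = 2.20×8.314×491/446 = 20.1 L.
Isothermal: T stays 491 K; PV = const ⇒ V₂ = 12.0 L, P₂ = 750 kPa.

12.0 L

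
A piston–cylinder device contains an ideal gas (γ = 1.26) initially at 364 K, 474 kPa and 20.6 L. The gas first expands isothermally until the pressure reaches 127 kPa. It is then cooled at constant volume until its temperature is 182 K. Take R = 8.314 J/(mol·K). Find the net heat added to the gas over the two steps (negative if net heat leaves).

-5920 J

n = P₁V₁/(RT₁) = 474×20.6/(8.314×364) = 3.23 mol.
Step 1 — Isothermal: T stays 364 K; PV = const ⇒ V₂ = 76.9 L, P₂ = 127 kPa.
ΔU = 0 (ideal gas, T constant).
W = nRT ln(V₂/V₁) = 3.23×8.314×364×ln(3.73) = 12900 J.
Q = ΔU + W = 12900 J.
State after step 1: P = 127 kPa, V = 76.9 L, T = 364 K.
Step 2 — Isochoric: V stays 76.9 L; P/T = const ⇒ T₂ = 182 K, P₂ = 63.5 kPa.
W = 0 (no volume change).
ΔU = nCvΔT = 3.23×32.0×(182−364) = -18800 J.
Q = ΔU = -18800 J.
Net over both steps: W = 12900 J, Q = -5920 J, ΔU = -18800 J.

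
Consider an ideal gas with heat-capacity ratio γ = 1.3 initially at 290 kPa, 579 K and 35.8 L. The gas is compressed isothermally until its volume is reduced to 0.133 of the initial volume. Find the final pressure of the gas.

Isothermal: T stays 579 K; PV = const ⇒ V₂ = 4.76 L, P₂ = 2180 kPa.

2180 kPa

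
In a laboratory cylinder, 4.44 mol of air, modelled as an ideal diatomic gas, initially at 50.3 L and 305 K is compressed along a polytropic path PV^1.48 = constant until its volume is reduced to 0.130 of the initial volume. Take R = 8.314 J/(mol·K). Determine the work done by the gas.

P₁ = nRT₁/V₁ = 4.44×8.314×305/50.3 = 224 kPa.
Polytropic n=1.48: T₂ = T₁(V₁/V₂)^(n−1) = 305×(7.69)^0.48 = 812 K; P₂ = P₁(V₁/V₂)^n = 4580 kPa.
W = (P₁V₁−P₂V₂)/(n−1) = (224×50.3−4580×6.54)/0.48 = -39000 J.

-39000 J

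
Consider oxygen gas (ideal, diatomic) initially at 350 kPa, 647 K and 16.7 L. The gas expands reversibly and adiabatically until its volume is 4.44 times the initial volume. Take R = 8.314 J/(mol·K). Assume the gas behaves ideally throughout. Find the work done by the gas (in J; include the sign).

6560 J

n = P₁V₁/(RT₁) = 350×16.7/(8.314×647) = 1.09 mol.
Adiabatic: TV^(γ−1) = const ⇒ T₂ = 647×(0.225)^0.400 = 356 K; PV^γ = const ⇒ P₂ = 43.4 kPa.
ΔU = nCvΔT = 1.09×20.8×(356−647) = -6560 J.
Q = 0 for an adiabatic process, so W = −ΔU = 6560 J.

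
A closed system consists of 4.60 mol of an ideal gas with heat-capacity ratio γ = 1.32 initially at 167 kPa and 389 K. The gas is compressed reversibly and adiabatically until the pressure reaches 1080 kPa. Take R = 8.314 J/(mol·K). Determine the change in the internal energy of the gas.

V₁ = nRT₁/P₁ = 4.60×8.314×389/167 = 89.1 L.
Adiabatic: T₂/T₁ = (P₂/P₁)^((γ−1)/γ) ⇒ T₂ = 389×(6.47)^0.242 = 612 K; V₂ = 21.7 L.
For an ideal gas ΔU = nCvΔT with Cv = R/(γ−1) = 26.0 J/(mol·K).
ΔU = 4.60×26.0×(612−389) = 26600 J.

26600 J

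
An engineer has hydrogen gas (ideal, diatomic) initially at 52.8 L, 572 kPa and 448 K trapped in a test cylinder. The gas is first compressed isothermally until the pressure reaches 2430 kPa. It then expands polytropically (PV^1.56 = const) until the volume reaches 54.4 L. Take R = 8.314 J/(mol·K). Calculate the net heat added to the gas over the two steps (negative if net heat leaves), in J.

-55800 J

n = P₁V₁/(RT₁) = 572×52.8/(8.314×448) = 8.11 mol.
Step 1 — Isothermal: T stays 448 K; PV = const ⇒ V₂ = 12.4 L, P₂ = 2430 kPa.
ΔU = 0 (ideal gas, T constant).
W = nRT ln(V₂/V₁) = 8.11×8.314×448×ln(0.235) = -43700 J.
Q = ΔU + W = -43700 J.
State after step 1: P = 2430 kPa, V = 12.4 L, T = 448 K.
Step 2 — Polytropic n=1.56: T₂ = T₁(V₁/V₂)^(n−1) = 448×(0.228)^0.56 = 196 K; P₂ = P₁(V₁/V₂)^n = 243 kPa.
W = (P₁V₁−P₂V₂)/(n−1) = (2430×12.4−243×54.4)/0.56 = 30300 J.
ΔU = nCvΔT = 8.11×20.8×(196−448) = -42500 J.
Q = ΔU + W = -12100 J.
Net over both steps: W = -13300 J, Q = -55800 J, ΔU = -42500 J.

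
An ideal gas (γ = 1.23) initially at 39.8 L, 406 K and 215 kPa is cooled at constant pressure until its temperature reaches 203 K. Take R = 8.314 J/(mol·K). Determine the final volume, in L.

19.9 L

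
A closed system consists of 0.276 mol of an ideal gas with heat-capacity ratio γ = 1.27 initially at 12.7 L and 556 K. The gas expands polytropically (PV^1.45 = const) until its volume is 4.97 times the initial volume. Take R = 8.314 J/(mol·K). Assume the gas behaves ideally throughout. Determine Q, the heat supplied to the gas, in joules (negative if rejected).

-972 J

P₁ = nRT₁/V₁ = 0.276×8.314×556/12.7 = 100 kPa.
Polytropic n=1.45: T₂ = T₁(V₁/V₂)^(n−1) = 556×(0.201)^0.45 = 270 K; P₂ = P₁(V₁/V₂)^n = 9.82 kPa.
W = (P₁V₁−P₂V₂)/(n−1) = (100×12.7−9.82×63.1)/0.45 = 1460 J.
ΔU = nCvΔT = 0.276×30.8×(270−556) = -2430 J.
Q = ΔU + W = -972 J.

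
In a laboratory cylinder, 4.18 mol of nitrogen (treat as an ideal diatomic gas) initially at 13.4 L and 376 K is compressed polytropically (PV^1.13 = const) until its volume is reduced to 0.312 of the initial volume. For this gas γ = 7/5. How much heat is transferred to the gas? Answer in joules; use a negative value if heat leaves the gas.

-11100 J

P₁ = nRT₁/V₁ = 4.18×8.314×376/13.4 = 975 kPa.
Polytropic n=1.13: T₂ = T₁(V₁/V₂)^(n−1) = 376×(3.21)^0.13 = 437 K; P₂ = P₁(V₁/V₂)^n = 3640 kPa.
W = (P₁V₁−P₂V₂)/(n−1) = (975×13.4−3640×4.18)/0.13 = -16400 J.
ΔU = nCvΔT = 4.18×20.8×(437−376) = 5340 J.
Q = ΔU + W = -11100 J.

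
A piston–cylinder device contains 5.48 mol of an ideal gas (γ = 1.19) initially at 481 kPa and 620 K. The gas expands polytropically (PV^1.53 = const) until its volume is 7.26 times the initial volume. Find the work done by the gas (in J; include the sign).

34700 J

V₁ = nRT₁/P₁ = 5.48×8.314×620/481 = 58.7 L.
Polytropic n=1.53: T₂ = T₁(V₁/V₂)^(n−1) = 620×(0.138)^0.53 = 217 K; P₂ = P₁(V₁/V₂)^n = 23.2 kPa.
W = (P₁V₁−P₂V₂)/(n−1) = (481×58.7−23.2×426)/0.53 = 34700 J.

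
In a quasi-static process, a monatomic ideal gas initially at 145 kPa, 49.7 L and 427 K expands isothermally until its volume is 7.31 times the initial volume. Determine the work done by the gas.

n = P₁V₁/(RT₁) = 145×49.7/(8.314×427) = 2.03 mol.
Isothermal: T stays 427 K; PV = const ⇒ V₂ = 363 L, P₂ = 19.8 kPa.
W = nRT ln(V₂/V₁) = 2.03×8.314×427×ln(7.31) = 14300 J.

14300 J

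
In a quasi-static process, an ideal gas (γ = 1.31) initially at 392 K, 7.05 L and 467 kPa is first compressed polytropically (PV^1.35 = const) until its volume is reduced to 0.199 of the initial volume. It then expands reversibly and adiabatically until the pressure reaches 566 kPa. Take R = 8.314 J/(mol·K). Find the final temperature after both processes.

n = P₁V₁/(RT₁) = 467×7.05/(8.314×392) = 1.01 mol.
Step 1 — Polytropic n=1.35: T₂ = T₁(V₁/V₂)^(n−1) = 392×(5.03)^0.35 = 690 K; P₂ = P₁(V₁/V₂)^n = 4130 kPa.
W = (P₁V₁−P₂V₂)/(n−1) = (467×7.05−4130×1.40)/0.35 = -7140 J.
ΔU = nCvΔT = 1.01×26.8×(690−392) = 8070 J.
Q = ΔU + W = 922 J.
State after step 1: P = 4130 kPa, V = 1.40 L, T = 690 K.
Step 2 — Adiabatic: T₂/T₁ = (P₂/P₁)^((γ−1)/γ) ⇒ T₂ = 690×(0.137)^0.237 = 431 K; V₂ = 6.40 L.
ΔU = nCvΔT = 1.01×26.8×(431−690) = -7010 J.
Q = 0 for an adiabatic process, so W = −ΔU = 7010 J.
Net over both steps: W = -134 J, Q = 922 J, ΔU = 1060 J.

431 K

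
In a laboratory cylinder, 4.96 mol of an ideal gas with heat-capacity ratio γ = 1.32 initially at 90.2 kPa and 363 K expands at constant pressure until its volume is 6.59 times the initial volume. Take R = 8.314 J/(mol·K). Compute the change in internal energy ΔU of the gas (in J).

V₁ = nRT₁/P₁ = 4.96×8.314×363/90.2 = 166 L.
Isobaric: P stays 90.2 kPa; V/T = const ⇒ T₂ = 2390 K, V₂ = 1090 L.
For an ideal gas ΔU = nCvΔT with Cv = R/(γ−1) = 26.0 J/(mol·K).
ΔU = 4.96×26.0×(2390−363) = 261000 J.

261000 J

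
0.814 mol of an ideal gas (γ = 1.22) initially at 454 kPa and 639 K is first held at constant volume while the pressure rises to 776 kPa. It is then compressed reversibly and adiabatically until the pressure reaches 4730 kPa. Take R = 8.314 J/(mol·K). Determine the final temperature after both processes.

V₁ = nRT₁/P₁ = 0.814×8.314×639/454 = 9.53 L.
Step 1 — Isochoric: V stays 9.53 L; P/T = const ⇒ T₂ = 1090 K, P₂ = 776 kPa.
W = 0 (no volume change).
ΔU = nCvΔT = 0.814×37.8×(1090−639) = 13900 J.
Q = ΔU = 13900 J.
State after step 1: P = 776 kPa, V = 9.53 L, T = 1090 K.
Step 2 — Adiabatic: T₂/T₁ = (P₂/P₁)^((γ−1)/γ) ⇒ T₂ = 1090×(6.10)^0.180 = 1510 K; V₂ = 2.16 L.
ΔU = nCvΔT = 0.814×37.8×(1510−1090) = 12900 J.
Q = 0 for an adiabatic process, so W = −ΔU = -12900 J.
Net over both steps: W = -12900 J, Q = 13900 J, ΔU = 26900 J.

1510 K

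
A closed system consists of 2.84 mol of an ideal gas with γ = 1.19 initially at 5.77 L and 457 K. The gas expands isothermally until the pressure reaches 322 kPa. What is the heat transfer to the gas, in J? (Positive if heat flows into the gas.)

P₁ = nRT₁/V₁ = 2.84×8.314×457/5.77 = 1870 kPa.
Isothermal: T stays 457 K; PV = const ⇒ V₂ = 33.5 L, P₂ = 322 kPa.
ΔU = 0 (ideal gas, T constant).
W = nRT ln(V₂/V₁) = 2.84×8.314×457×ln(5.81) = 19000 J.
Q = ΔU + W = 19000 J.

19000 J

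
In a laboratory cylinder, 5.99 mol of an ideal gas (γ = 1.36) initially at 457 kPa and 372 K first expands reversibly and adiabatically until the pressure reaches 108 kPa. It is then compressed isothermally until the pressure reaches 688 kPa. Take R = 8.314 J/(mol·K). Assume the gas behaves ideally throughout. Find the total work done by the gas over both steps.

V₁ = nRT₁/P₁ = 5.99×8.314×372/457 = 40.5 L.
Step 1 — Adiabatic: T₂/T₁ = (P₂/P₁)^((γ−1)/γ) ⇒ T₂ = 372×(0.236)^0.265 = 254 K; V₂ = 117 L.
ΔU = nCvΔT = 5.99×23.1×(254−372) = -16300 J.
Q = 0 for an adiabatic process, so W = −ΔU = 16300 J.
State after step 1: P = 108 kPa, V = 117 L, T = 254 K.
Step 2 — Isothermal: T stays 254 K; PV = const ⇒ V₂ = 18.4 L, P₂ = 688 kPa.
ΔU = 0 (ideal gas, T constant).
W = nRT ln(V₂/V₁) = 5.99×8.314×254×ln(0.157) = -23400 J.
Q = ΔU + W = -23400 J.
Net over both steps: W = -7080 J, Q = -23400 J, ΔU = -16300 J.

-7080 J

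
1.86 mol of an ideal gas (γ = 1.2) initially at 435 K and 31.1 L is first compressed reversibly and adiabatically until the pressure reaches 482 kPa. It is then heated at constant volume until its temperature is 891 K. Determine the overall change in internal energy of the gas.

35300 J

P₁ = nRT₁/V₁ = 1.86×8.314×435/31.1 = 216 kPa.
Step 1 — Adiabatic: T₂/T₁ = (P₂/P₁)^((γ−1)/γ) ⇒ T₂ = 435×(2.23)^0.167 = 497 K; V₂ = 16.0 L.
ΔU = nCvΔT = 1.86×41.6×(497−435) = 4810 J.
Q = 0 for an adiabatic process, so W = −ΔU = -4810 J.
State after step 1: P = 482 kPa, V = 16.0 L, T = 497 K.
Step 2 — Isochoric: V stays 16.0 L; P/T = const ⇒ T₂ = 891 K, P₂ = 864 kPa.
W = 0 (no volume change).
ΔU = nCvΔT = 1.86×41.6×(891−497) = 30500 J.
Q = ΔU = 30500 J.
Net over both steps: W = -4810 J, Q = 30500 J, ΔU = 35300 J.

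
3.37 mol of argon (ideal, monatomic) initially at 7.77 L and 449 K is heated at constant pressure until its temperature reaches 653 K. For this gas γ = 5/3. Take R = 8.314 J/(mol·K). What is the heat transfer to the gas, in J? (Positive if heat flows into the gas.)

14300 J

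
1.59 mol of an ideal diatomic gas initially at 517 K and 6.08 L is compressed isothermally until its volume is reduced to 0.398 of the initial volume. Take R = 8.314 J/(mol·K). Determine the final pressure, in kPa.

P₁ = nRT₁/V₁ = 1.59×8.314×517/6.08 = 1120 kPa.
Isothermal: T stays 517 K; PV = const ⇒ V₂ = 2.42 L, P₂ = 2820 kPa.

2820 kPa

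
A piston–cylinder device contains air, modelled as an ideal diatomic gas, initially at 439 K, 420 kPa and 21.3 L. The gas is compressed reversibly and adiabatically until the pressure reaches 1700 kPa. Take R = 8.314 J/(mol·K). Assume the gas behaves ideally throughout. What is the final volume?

Adiabatic: T₂/T₁ = (P₂/P₁)^((γ−1)/γ) ⇒ T₂ = 439×(4.05)^0.286 = 655 K; V₂ = 7.85 L.

7.85 L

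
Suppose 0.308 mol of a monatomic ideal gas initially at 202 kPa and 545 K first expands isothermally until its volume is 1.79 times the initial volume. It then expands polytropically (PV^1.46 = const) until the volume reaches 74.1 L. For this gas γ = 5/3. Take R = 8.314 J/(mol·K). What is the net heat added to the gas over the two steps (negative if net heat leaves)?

1340 J

V₁ = nRT₁/P₁ = 0.308×8.314×545/202 = 6.91 L.
Step 1 — Isothermal: T stays 545 K; PV = const ⇒ V₂ = 12.4 L, P₂ = 113 kPa.
ΔU = 0 (ideal gas, T constant).
W = nRT ln(V₂/V₁) = 0.308×8.314×545×ln(1.79) = 813 J.
Q = ΔU + W = 813 J.
State after step 1: P = 113 kPa, V = 12.4 L, T = 545 K.
Step 2 — Polytropic n=1.46: T₂ = T₁(V₁/V₂)^(n−1) = 545×(0.167)^0.46 = 239 K; P₂ = P₁(V₁/V₂)^n = 8.27 kPa.
W = (P₁V₁−P₂V₂)/(n−1) = (113×12.4−8.27×74.1)/0.46 = 1700 J.
ΔU = nCvΔT = 0.308×12.5×(239−545) = -1170 J.
Q = ΔU + W = 528 J.
Net over both steps: W = 2510 J, Q = 1340 J, ΔU = -1170 J.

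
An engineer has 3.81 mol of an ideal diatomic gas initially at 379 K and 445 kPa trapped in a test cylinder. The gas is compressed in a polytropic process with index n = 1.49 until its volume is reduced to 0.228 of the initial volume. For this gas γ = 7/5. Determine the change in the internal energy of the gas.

31900 J

V₁ = nRT₁/P₁ = 3.81×8.314×379/445 = 27.0 L.
Polytropic n=1.49: T₂ = T₁(V₁/V₂)^(n−1) = 379×(4.39)^0.49 = 782 K; P₂ = P₁(V₁/V₂)^n = 4030 kPa.
For an ideal gas ΔU = nCvΔT with Cv = (5/2)R = 20.8 J/(mol·K).
ΔU = 3.81×20.8×(782−379) = 31900 J.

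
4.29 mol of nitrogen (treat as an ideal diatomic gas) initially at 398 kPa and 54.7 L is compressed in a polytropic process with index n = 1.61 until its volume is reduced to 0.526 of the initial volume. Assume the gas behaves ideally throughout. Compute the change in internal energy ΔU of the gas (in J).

26100 J

T₁ = P₁V₁/(nR) = 398×54.7/(4.29×8.314) = 610 K.
Polytropic n=1.61: T₂ = T₁(V₁/V₂)^(n−1) = 610×(1.90)^0.61 = 903 K; P₂ = P₁(V₁/V₂)^n = 1120 kPa.
For an ideal gas ΔU = nCvΔT with Cv = (5/2)R = 20.8 J/(mol·K).
ΔU = 4.29×20.8×(903−610) = 26100 J.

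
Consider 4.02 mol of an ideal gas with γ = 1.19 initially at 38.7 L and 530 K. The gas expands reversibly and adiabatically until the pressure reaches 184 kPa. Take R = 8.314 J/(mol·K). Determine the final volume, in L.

83.2 L

P₁ = nRT₁/V₁ = 4.02×8.314×530/38.7 = 458 kPa.
Adiabatic: T₂/T₁ = (P₂/P₁)^((γ−1)/γ) ⇒ T₂ = 530×(0.402)^0.160 = 458 K; V₂ = 83.2 L.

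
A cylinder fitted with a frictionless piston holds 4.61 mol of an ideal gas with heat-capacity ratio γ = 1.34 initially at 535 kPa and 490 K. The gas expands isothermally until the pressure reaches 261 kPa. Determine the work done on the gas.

-13500 J

V₁ = nRT₁/P₁ = 4.61×8.314×490/535 = 35.1 L.
Isothermal: T stays 490 K; PV = const ⇒ V₂ = 72.0 L, P₂ = 261 kPa.
W = nRT ln(V₂/V₁) = 4.61×8.314×490×ln(2.05) = 13500 J.
Work done on the gas = −W_by = -13500 J.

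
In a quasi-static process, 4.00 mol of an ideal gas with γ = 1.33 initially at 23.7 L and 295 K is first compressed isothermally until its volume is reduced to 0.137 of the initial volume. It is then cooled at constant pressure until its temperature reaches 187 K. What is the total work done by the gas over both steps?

-23100 J

P₁ = nRT₁/V₁ = 4.00×8.314×295/23.7 = 414 kPa.
Step 1 — Isothermal: T stays 295 K; PV = const ⇒ V₂ = 3.25 L, P₂ = 3020 kPa.
ΔU = 0 (ideal gas, T constant).
W = nRT ln(V₂/V₁) = 4.00×8.314×295×ln(0.137) = -19500 J.
Q = ΔU + W = -19500 J.
State after step 1: P = 3020 kPa, V = 3.25 L, T = 295 K.
Step 2 — Isobaric: P stays 3020 kPa; V/T = const ⇒ T₂ = 187 K, V₂ = 2.06 L.
W = PΔV = 3020×(2.06−3.25) kPa·L = -3590 J.
ΔU = nCvΔT = 4.00×25.2×(187−295) = -10900 J.
Q = ΔU + W = nCpΔT = -14500 J.
Net over both steps: W = -23100 J, Q = -34000 J, ΔU = -10900 J.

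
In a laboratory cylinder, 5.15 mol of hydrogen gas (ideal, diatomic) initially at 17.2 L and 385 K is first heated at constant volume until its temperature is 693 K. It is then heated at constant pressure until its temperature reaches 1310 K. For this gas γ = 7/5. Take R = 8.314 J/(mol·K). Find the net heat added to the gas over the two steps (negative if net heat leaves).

125000 J

P₁ = nRT₁/V₁ = 5.15×8.314×385/17.2 = 958 kPa.
Step 1 — Isochoric: V stays 17.2 L; P/T = const ⇒ T₂ = 693 K, P₂ = 1730 kPa.
W = 0 (no volume change).
ΔU = nCvΔT = 5.15×20.8×(693−385) = 33000 J.
Q = ΔU = 33000 J.
State after step 1: P = 1730 kPa, V = 17.2 L, T = 693 K.
Step 2 — Isobaric: P stays 1730 kPa; V/T = const ⇒ T₂ = 1310 K, V₂ = 32.5 L.
W = PΔV = 1730×(32.5−17.2) kPa·L = 26400 J.
ΔU = nCvΔT = 5.15×20.8×(1310−693) = 66000 J.
Q = ΔU + W = nCpΔT = 92500 J.
Net over both steps: W = 26400 J, Q = 125000 J, ΔU = 99000 J.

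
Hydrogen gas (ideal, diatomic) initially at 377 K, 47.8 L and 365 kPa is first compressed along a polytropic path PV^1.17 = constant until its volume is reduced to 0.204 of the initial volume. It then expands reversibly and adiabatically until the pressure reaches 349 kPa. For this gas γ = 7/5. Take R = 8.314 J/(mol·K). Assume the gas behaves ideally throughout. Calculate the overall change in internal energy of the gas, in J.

-10500 J

n = P₁V₁/(RT₁) = 365×47.8/(8.314×377) = 5.57 mol.
Step 1 — Polytropic n=1.17: T₂ = T₁(V₁/V₂)^(n−1) = 377×(4.90)^0.17 = 494 K; P₂ = P₁(V₁/V₂)^n = 2340 kPa.
W = (P₁V₁−P₂V₂)/(n−1) = (365×47.8−2340×9.75)/0.17 = -31800 J.
ΔU = nCvΔT = 5.57×20.8×(494−377) = 13500 J.
Q = ΔU + W = -18300 J.
State after step 1: P = 2340 kPa, V = 9.75 L, T = 494 K.
Step 2 — Adiabatic: T₂/T₁ = (P₂/P₁)^((γ−1)/γ) ⇒ T₂ = 494×(0.149)^0.286 = 287 K; V₂ = 38.0 L.
ΔU = nCvΔT = 5.57×20.8×(287−494) = -24000 J.
Q = 0 for an adiabatic process, so W = −ΔU = 24000 J.
Net over both steps: W = -7860 J, Q = -18300 J, ΔU = -10500 J.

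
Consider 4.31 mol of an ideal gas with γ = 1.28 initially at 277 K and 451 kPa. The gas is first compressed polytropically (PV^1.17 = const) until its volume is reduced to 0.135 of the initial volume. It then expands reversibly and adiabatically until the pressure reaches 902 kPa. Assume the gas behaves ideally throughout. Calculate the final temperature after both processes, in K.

271 K

V₁ = nRT₁/P₁ = 4.31×8.314×277/451 = 22.0 L.
Step 1 — Polytropic n=1.17: T₂ = T₁(V₁/V₂)^(n−1) = 277×(7.41)^0.17 = 389 K; P₂ = P₁(V₁/V₂)^n = 4700 kPa.
W = (P₁V₁−P₂V₂)/(n−1) = (451×22.0−4700×2.97)/0.17 = -23700 J.
ΔU = nCvΔT = 4.31×29.7×(389−277) = 14400 J.
Q = ΔU + W = -9300 J.
State after step 1: P = 4700 kPa, V = 2.97 L, T = 389 K.
Step 2 — Adiabatic: T₂/T₁ = (P₂/P₁)^((γ−1)/γ) ⇒ T₂ = 389×(0.192)^0.219 = 271 K; V₂ = 10.8 L.
ΔU = nCvΔT = 4.31×29.7×(271−389) = -15100 J.
Q = 0 for an adiabatic process, so W = −ΔU = 15100 J.
Net over both steps: W = -8580 J, Q = -9300 J, ΔU = -718 J.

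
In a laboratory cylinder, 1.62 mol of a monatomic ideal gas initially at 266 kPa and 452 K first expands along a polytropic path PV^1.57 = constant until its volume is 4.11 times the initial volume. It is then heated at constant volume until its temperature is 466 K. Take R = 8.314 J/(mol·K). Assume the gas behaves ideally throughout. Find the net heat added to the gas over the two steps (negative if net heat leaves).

6190 J

V₁ = nRT₁/P₁ = 1.62×8.314×452/266 = 22.9 L.
Step 1 — Polytropic n=1.57: T₂ = T₁(V₁/V₂)^(n−1) = 452×(0.243)^0.57 = 202 K; P₂ = P₁(V₁/V₂)^n = 28.9 kPa.
W = (P₁V₁−P₂V₂)/(n−1) = (266×22.9−28.9×94.1)/0.57 = 5910 J.
ΔU = nCvΔT = 1.62×12.5×(202−452) = -5050 J.
Q = ΔU + W = 857 J.
State after step 1: P = 28.9 kPa, V = 94.1 L, T = 202 K.
Step 2 — Isochoric: V stays 94.1 L; P/T = const ⇒ T₂ = 466 K, P₂ = 66.7 kPa.
W = 0 (no volume change).
ΔU = nCvΔT = 1.62×12.5×(466−202) = 5330 J.
Q = ΔU = 5330 J.
Net over both steps: W = 5910 J, Q = 6190 J, ΔU = 283 J.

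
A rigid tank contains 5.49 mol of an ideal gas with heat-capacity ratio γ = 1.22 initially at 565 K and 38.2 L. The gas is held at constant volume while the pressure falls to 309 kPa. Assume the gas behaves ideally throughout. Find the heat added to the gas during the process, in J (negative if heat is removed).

P₁ = nRT₁/V₁ = 5.49×8.314×565/38.2 = 675 kPa.
Isochoric: V stays 38.2 L; P/T = const ⇒ T₂ = 259 K, P₂ = 309 kPa.
W = 0 (no volume change).
ΔU = nCvΔT = 5.49×37.8×(259−565) = -63600 J.
Q = ΔU = -63600 J.

-63600 J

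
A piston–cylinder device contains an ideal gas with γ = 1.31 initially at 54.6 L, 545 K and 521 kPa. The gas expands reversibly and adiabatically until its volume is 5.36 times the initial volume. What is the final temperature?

324 K

Adiabatic: TV^(γ−1) = const ⇒ T₂ = 545×(0.187)^0.310 = 324 K; PV^γ = const ⇒ P₂ = 57.8 kPa.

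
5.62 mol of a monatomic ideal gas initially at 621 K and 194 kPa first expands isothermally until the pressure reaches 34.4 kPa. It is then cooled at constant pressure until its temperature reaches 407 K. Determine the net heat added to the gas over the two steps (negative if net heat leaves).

25200 J

V₁ = nRT₁/P₁ = 5.62×8.314×621/194 = 150 L.
Step 1 — Isothermal: T stays 621 K; PV = const ⇒ V₂ = 843 L, P₂ = 34.4 kPa.
ΔU = 0 (ideal gas, T constant).
W = nRT ln(V₂/V₁) = 5.62×8.314×621×ln(5.64) = 50200 J.
Q = ΔU + W = 50200 J.
State after step 1: P = 34.4 kPa, V = 843 L, T = 621 K.
Step 2 — Isobaric: P stays 34.4 kPa; V/T = const ⇒ T₂ = 407 K, V₂ = 553 L.
W = PΔV = 34.4×(553−843) kPa·L = -10000 J.
ΔU = nCvΔT = 5.62×12.5×(407−621) = -15000 J.
Q = ΔU + W = nCpΔT = -25000 J.
Net over both steps: W = 40200 J, Q = 25200 J, ΔU = -15000 J.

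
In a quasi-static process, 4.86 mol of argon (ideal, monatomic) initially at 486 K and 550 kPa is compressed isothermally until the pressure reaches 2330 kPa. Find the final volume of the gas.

8.43 L

V₁ = nRT₁/P₁ = 4.86×8.314×486/550 = 35.7 L.
Isothermal: T stays 486 K; PV = const ⇒ V₂ = 8.43 L, P₂ = 2330 kPa.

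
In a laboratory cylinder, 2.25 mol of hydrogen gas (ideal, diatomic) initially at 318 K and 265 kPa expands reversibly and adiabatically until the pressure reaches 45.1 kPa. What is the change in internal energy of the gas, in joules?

-5910 J

V₁ = nRT₁/P₁ = 2.25×8.314×318/265 = 22.4 L.
Adiabatic: T₂/T₁ = (P₂/P₁)^((γ−1)/γ) ⇒ T₂ = 318×(0.170)^0.286 = 192 K; V₂ = 79.5 L.
For an ideal gas ΔU = nCvΔT with Cv = (5/2)R = 20.8 J/(mol·K).
ΔU = 2.25×20.8×(192−318) = -5910 J.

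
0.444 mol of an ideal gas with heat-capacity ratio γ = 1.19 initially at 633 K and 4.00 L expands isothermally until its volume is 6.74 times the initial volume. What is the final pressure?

86.7 kPa

P₁ = nRT₁/V₁ = 0.444×8.314×633/4.00 = 584 kPa.
Isothermal: T stays 633 K; PV = const ⇒ V₂ = 27.0 L, P₂ = 86.7 kPa.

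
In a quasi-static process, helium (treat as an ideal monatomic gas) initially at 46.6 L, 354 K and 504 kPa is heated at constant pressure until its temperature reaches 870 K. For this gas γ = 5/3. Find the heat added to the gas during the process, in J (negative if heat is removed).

n = P₁V₁/(RT₁) = 504×46.6/(8.314×354) = 7.98 mol.
Isobaric: P stays 504 kPa; V/T = const ⇒ T₂ = 870 K, V₂ = 115 L.
W = PΔV = 504×(115−46.6) kPa·L = 34200 J.
ΔU = nCvΔT = 7.98×12.5×(870−354) = 51400 J.
Q = ΔU + W = nCpΔT = 85600 J.

85600 J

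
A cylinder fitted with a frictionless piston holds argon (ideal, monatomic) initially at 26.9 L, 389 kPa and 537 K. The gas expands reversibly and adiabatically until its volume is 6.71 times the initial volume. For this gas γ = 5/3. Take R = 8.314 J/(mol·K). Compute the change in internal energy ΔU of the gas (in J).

-11300 J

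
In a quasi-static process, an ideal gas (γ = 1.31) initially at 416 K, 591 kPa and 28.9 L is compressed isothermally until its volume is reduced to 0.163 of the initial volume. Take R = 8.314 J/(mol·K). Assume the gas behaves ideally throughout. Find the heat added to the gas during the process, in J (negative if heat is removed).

n = P₁V₁/(RT₁) = 591×28.9/(8.314×416) = 4.94 mol.
Isothermal: T stays 416 K; PV = const ⇒ V₂ = 4.71 L, P₂ = 3630 kPa.
ΔU = 0 (ideal gas, T constant).
W = nRT ln(V₂/V₁) = 4.94×8.314×416×ln(0.163) = -31000 J.
Q = ΔU + W = -31000 J.

-31000 J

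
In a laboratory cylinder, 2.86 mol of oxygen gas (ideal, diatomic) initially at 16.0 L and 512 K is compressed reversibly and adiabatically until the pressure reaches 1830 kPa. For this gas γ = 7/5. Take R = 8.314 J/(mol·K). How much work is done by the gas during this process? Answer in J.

P₁ = nRT₁/V₁ = 2.86×8.314×512/16.0 = 761 kPa.
Adiabatic: T₂/T₁ = (P₂/P₁)^((γ−1)/γ) ⇒ T₂ = 512×(2.41)^0.286 = 658 K; V₂ = 8.55 L.
ΔU = nCvΔT = 2.86×20.8×(658−512) = 8670 J.
Q = 0 for an adiabatic process, so W = −ΔU = -8670 J.

-8670 J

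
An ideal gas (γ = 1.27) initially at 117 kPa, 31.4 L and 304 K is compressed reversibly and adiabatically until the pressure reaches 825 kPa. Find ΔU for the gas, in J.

n = P₁V₁/(RT₁) = 117×31.4/(8.314×304) = 1.45 mol.
Adiabatic: T₂/T₁ = (P₂/P₁)^((γ−1)/γ) ⇒ T₂ = 304×(7.05)^0.213 = 460 K; V₂ = 6.75 L.
For an ideal gas ΔU = nCvΔT with Cv = R/(γ−1) = 30.8 J/(mol·K).
ΔU = 1.45×30.8×(460−304) = 7000 J.

7000 J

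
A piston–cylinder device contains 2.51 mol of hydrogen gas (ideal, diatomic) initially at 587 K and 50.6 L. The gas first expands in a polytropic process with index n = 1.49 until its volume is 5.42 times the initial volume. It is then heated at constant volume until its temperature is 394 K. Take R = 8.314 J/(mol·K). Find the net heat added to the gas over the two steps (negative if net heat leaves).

4010 J

P₁ = nRT₁/V₁ = 2.51×8.314×587/50.6 = 242 kPa.
Step 1 — Polytropic n=1.49: T₂ = T₁(V₁/V₂)^(n−1) = 587×(0.185)^0.49 = 256 K; P₂ = P₁(V₁/V₂)^n = 19.5 kPa.
W = (P₁V₁−P₂V₂)/(n−1) = (242×50.6−19.5×274)/0.49 = 14100 J.
ΔU = nCvΔT = 2.51×20.8×(256−587) = -17200 J.
Q = ΔU + W = -3170 J.
State after step 1: P = 19.5 kPa, V = 274 L, T = 256 K.
Step 2 — Isochoric: V stays 274 L; P/T = const ⇒ T₂ = 394 K, P₂ = 30.0 kPa.
W = 0 (no volume change).
ΔU = nCvΔT = 2.51×20.8×(394−256) = 7180 J.
Q = ΔU = 7180 J.
Net over both steps: W = 14100 J, Q = 4010 J, ΔU = -10100 J.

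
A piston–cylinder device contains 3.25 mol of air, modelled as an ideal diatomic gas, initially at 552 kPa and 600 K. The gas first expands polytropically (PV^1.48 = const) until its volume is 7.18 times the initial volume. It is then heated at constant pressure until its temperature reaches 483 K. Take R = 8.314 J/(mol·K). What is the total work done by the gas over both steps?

27400 J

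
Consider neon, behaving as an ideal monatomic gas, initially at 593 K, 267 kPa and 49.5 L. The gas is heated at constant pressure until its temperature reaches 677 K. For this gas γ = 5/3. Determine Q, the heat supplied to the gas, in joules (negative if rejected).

4680 J

n = P₁V₁/(RT₁) = 267×49.5/(8.314×593) = 2.68 mol.
Isobaric: P stays 267 kPa; V/T = const ⇒ T₂ = 677 K, V₂ = 56.5 L.
W = PΔV = 267×(56.5−49.5) kPa·L = 1870 J.
ΔU = nCvΔT = 2.68×12.5×(677−593) = 2810 J.
Q = ΔU + W = nCpΔT = 4680 J.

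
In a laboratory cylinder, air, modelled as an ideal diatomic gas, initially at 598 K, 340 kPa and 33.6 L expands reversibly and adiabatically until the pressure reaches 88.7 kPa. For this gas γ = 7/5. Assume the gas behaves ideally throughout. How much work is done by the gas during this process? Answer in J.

n = P₁V₁/(RT₁) = 340×33.6/(8.314×598) = 2.30 mol.
Adiabatic: T₂/T₁ = (P₂/P₁)^((γ−1)/γ) ⇒ T₂ = 598×(0.261)^0.286 = 407 K; V₂ = 87.7 L.
ΔU = nCvΔT = 2.30×20.8×(407−598) = -9110 J.
Q = 0 for an adiabatic process, so W = −ΔU = 9110 J.

9110 J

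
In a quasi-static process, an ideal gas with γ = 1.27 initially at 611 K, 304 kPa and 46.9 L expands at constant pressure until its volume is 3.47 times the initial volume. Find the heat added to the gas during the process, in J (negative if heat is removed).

166000 J

n = P₁V₁/(RT₁) = 304×46.9/(8.314×611) = 2.81 mol.
Isobaric: P stays 304 kPa; V/T = const ⇒ T₂ = 2120 K, V₂ = 163 L.
W = PΔV = 304×(163−46.9) kPa·L = 35200 J.
ΔU = nCvΔT = 2.81×30.8×(2120−611) = 130000 J.
Q = ΔU + W = nCpΔT = 166000 J.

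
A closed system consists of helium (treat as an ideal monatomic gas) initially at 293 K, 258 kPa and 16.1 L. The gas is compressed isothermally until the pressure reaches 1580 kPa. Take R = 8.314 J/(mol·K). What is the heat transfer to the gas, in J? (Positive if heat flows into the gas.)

n = P₁V₁/(RT₁) = 258×16.1/(8.314×293) = 1.71 mol.
Isothermal: T stays 293 K; PV = const ⇒ V₂ = 2.63 L, P₂ = 1580 kPa.
ΔU = 0 (ideal gas, T constant).
W = nRT ln(V₂/V₁) = 1.71×8.314×293×ln(0.163) = -7530 J.
Q = ΔU + W = -7530 J.

-7530 J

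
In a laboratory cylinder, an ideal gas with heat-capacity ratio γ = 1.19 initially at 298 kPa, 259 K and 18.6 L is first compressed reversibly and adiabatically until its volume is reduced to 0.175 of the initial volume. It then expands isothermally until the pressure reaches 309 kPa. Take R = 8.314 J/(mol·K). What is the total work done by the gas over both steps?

n = P₁V₁/(RT₁) = 298×18.6/(8.314×259) = 2.57 mol.
Step 1 — Adiabatic: TV^(γ−1) = const ⇒ T₂ = 259×(5.71)^0.190 = 361 K; PV^γ = const ⇒ P₂ = 2370 kPa.
ΔU = nCvΔT = 2.57×43.8×(361−259) = 11500 J.
Q = 0 for an adiabatic process, so W = −ΔU = -11500 J.
State after step 1: P = 2370 kPa, V = 3.25 L, T = 361 K.
Step 2 — Isothermal: T stays 361 K; PV = const ⇒ V₂ = 25.0 L, P₂ = 309 kPa.
ΔU = 0 (ideal gas, T constant).
W = nRT ln(V₂/V₁) = 2.57×8.314×361×ln(7.67) = 15700 J.
Q = ΔU + W = 15700 J.
Net over both steps: W = 4280 J, Q = 15700 J, ΔU = 11500 J.

4280 J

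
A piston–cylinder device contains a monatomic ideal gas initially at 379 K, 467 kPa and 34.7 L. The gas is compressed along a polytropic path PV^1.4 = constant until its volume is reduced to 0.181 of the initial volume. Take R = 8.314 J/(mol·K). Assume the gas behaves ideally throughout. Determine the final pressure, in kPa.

5110 kPa

Polytropic n=1.4: T₂ = T₁(V₁/V₂)^(n−1) = 379×(5.52)^0.40 = 751 K; P₂ = P₁(V₁/V₂)^n = 5110 kPa.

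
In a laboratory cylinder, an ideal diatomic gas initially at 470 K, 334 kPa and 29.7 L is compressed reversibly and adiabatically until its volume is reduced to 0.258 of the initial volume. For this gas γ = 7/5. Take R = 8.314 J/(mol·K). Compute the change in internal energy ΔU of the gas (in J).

17800 J

n = P₁V₁/(RT₁) = 334×29.7/(8.314×470) = 2.54 mol.
Adiabatic: TV^(γ−1) = const ⇒ T₂ = 470×(3.88)^0.400 = 808 K; PV^γ = const ⇒ P₂ = 2230 kPa.
For an ideal gas ΔU = nCvΔT with Cv = (5/2)R = 20.8 J/(mol·K).
ΔU = 2.54×20.8×(808−470) = 17800 J.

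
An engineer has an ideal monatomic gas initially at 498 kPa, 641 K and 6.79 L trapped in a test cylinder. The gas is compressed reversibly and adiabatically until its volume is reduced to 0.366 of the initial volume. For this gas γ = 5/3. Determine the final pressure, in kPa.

2660 kPa

Adiabatic: TV^(γ−1) = const ⇒ T₂ = 641×(2.73)^0.667 = 1250 K; PV^γ = const ⇒ P₂ = 2660 kPa.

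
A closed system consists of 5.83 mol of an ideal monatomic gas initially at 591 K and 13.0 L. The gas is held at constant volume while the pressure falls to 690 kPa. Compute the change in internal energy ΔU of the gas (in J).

-29500 J

P₁ = nRT₁/V₁ = 5.83×8.314×591/13.0 = 2200 kPa.
Isochoric: V stays 13.0 L; P/T = const ⇒ T₂ = 185 K, P₂ = 690 kPa.
For an ideal gas ΔU = nCvΔT with Cv = (3/2)R = 12.5 J/(mol·K).
ΔU = 5.83×12.5×(185−591) = -29500 J.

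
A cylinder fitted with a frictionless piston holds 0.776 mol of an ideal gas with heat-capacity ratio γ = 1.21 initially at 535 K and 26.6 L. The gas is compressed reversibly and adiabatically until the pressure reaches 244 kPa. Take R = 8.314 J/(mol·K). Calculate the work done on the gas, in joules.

1900 J

P₁ = nRT₁/V₁ = 0.776×8.314×535/26.6 = 130 kPa.
Adiabatic: T₂/T₁ = (P₂/P₁)^((γ−1)/γ) ⇒ T₂ = 535×(1.88)^0.174 = 597 K; V₂ = 15.8 L.
ΔU = nCvΔT = 0.776×39.6×(597−535) = 1900 J.
Q = 0 for an adiabatic process, so W = −ΔU = -1900 J.
Work done on the gas = −W_by = 1900 J.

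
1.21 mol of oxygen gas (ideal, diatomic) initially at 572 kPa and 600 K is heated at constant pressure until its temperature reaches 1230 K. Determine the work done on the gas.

-6340 J

V₁ = nRT₁/P₁ = 1.21×8.314×600/572 = 10.6 L.
Isobaric: P stays 572 kPa; V/T = const ⇒ T₂ = 1230 K, V₂ = 21.6 L.
W = PΔV = 572×(21.6−10.6) kPa·L = 6340 J.
Work done on the gas = −W_by = -6340 J.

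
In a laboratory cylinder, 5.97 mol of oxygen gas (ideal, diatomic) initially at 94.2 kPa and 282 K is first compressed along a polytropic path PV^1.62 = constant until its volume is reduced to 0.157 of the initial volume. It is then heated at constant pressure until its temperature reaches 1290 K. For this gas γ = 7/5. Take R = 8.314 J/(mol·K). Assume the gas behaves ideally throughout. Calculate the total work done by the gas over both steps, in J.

V₁ = nRT₁/P₁ = 5.97×8.314×282/94.2 = 149 L.
Step 1 — Polytropic n=1.62: T₂ = T₁(V₁/V₂)^(n−1) = 282×(6.37)^0.62 = 889 K; P₂ = P₁(V₁/V₂)^n = 1890 kPa.
W = (P₁V₁−P₂V₂)/(n−1) = (94.2×149−1890×23.3)/0.62 = -48600 J.
ΔU = nCvΔT = 5.97×20.8×(889−282) = 75300 J.
Q = ΔU + W = 26700 J.
State after step 1: P = 1890 kPa, V = 23.3 L, T = 889 K.
Step 2 — Isobaric: P stays 1890 kPa; V/T = const ⇒ T₂ = 1290 K, V₂ = 33.9 L.
W = PΔV = 1890×(33.9−23.3) kPa·L = 19900 J.
ΔU = nCvΔT = 5.97×20.8×(1290−889) = 49800 J.
Q = ΔU + W = nCpΔT = 69700 J.
Net over both steps: W = -28700 J, Q = 96400 J, ΔU = 125000 J.

-28700 J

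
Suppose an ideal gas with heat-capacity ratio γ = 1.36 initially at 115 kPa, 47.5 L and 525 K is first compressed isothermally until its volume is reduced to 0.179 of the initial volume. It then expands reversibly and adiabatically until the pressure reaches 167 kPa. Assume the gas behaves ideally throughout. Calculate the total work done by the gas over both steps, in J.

n = P₁V₁/(RT₁) = 115×47.5/(8.314×525) = 1.25 mol.
Step 1 — Isothermal: T stays 525 K; PV = const ⇒ V₂ = 8.50 L, P₂ = 642 kPa.
ΔU = 0 (ideal gas, T constant).
W = nRT ln(V₂/V₁) = 1.25×8.314×525×ln(0.179) = -9400 J.
Q = ΔU + W = -9400 J.
State after step 1: P = 642 kPa, V = 8.50 L, T = 525 K.
Step 2 — Adiabatic: T₂/T₁ = (P₂/P₁)^((γ−1)/γ) ⇒ T₂ = 525×(0.260)^0.265 = 368 K; V₂ = 22.9 L.
ΔU = nCvΔT = 1.25×23.1×(368−525) = -4550 J.
Q = 0 for an adiabatic process, so W = −ΔU = 4550 J.
Net over both steps: W = -4850 J, Q = -9400 J, ΔU = -4550 J.

-4850 J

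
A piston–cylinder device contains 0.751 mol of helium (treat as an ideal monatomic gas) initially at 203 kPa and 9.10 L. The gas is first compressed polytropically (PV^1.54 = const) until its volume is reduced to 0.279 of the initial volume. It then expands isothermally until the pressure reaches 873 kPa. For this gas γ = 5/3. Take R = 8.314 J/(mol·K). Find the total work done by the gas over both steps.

T₁ = P₁V₁/(nR) = 203×9.10/(0.751×8.314) = 296 K.
Step 1 — Polytropic n=1.54: T₂ = T₁(V₁/V₂)^(n−1) = 296×(3.58)^0.54 = 589 K; P₂ = P₁(V₁/V₂)^n = 1450 kPa.
W = (P₁V₁−P₂V₂)/(n−1) = (203×9.10−1450×2.54)/0.54 = -3390 J.
ΔU = nCvΔT = 0.751×12.5×(589−296) = 2750 J.
Q = ΔU + W = -645 J.
State after step 1: P = 1450 kPa, V = 2.54 L, T = 589 K.
Step 2 — Isothermal: T stays 589 K; PV = const ⇒ V₂ = 4.22 L, P₂ = 873 kPa.
ΔU = 0 (ideal gas, T constant).
W = nRT ln(V₂/V₁) = 0.751×8.314×589×ln(1.66) = 1870 J.
Q = ΔU + W = 1870 J.
Net over both steps: W = -1530 J, Q = 1220 J, ΔU = 2750 J.

-1530 J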